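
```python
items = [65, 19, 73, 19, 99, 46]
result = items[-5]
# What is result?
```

items has length 6. Negative index -5 maps to positive index 6 + (-5) = 1. items[1] = 19.

19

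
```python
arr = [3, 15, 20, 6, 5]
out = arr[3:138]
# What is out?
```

arr has length 5. The slice arr[3:138] selects indices [3, 4] (3->6, 4->5), giving [6, 5].

[6, 5]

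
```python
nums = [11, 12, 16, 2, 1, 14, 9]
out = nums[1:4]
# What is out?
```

nums has length 7. The slice nums[1:4] selects indices [1, 2, 3] (1->12, 2->16, 3->2), giving [12, 16, 2].

[12, 16, 2]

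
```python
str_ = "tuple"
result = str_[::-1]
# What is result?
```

str_ has length 5. The slice str_[::-1] selects indices [4, 3, 2, 1, 0] (4->'e', 3->'l', 2->'p', 1->'u', 0->'t'), giving 'elput'.

'elput'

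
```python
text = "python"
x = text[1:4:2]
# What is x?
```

text has length 6. The slice text[1:4:2] selects indices [1, 3] (1->'y', 3->'h'), giving 'yh'.

'yh'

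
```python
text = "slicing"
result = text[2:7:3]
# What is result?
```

text has length 7. The slice text[2:7:3] selects indices [2, 5] (2->'i', 5->'n'), giving 'in'.

'in'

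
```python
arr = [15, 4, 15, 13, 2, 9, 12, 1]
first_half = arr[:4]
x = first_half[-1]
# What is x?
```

arr has length 8. The slice arr[:4] selects indices [0, 1, 2, 3] (0->15, 1->4, 2->15, 3->13), giving [15, 4, 15, 13]. So first_half = [15, 4, 15, 13]. Then first_half[-1] = 13.

13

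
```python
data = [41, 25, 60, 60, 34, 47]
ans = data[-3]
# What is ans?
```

data has length 6. Negative index -3 maps to positive index 6 + (-3) = 3. data[3] = 60.

60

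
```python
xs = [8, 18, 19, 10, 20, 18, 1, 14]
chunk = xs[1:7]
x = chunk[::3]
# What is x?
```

xs has length 8. The slice xs[1:7] selects indices [1, 2, 3, 4, 5, 6] (1->18, 2->19, 3->10, 4->20, 5->18, 6->1), giving [18, 19, 10, 20, 18, 1]. So chunk = [18, 19, 10, 20, 18, 1]. chunk has length 6. The slice chunk[::3] selects indices [0, 3] (0->18, 3->20), giving [18, 20].

[18, 20]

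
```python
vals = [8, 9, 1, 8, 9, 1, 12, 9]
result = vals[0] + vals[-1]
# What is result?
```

vals has length 8. vals[0] = 8.
vals has length 8. Negative index -1 maps to positive index 8 + (-1) = 7. vals[7] = 9.
Sum: 8 + 9 = 17.

17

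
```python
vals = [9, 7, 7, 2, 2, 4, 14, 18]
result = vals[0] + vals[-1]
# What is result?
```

vals has length 8. vals[0] = 9.
vals has length 8. Negative index -1 maps to positive index 8 + (-1) = 7. vals[7] = 18.
Sum: 9 + 18 = 27.

27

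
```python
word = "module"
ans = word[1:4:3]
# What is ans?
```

word has length 6. The slice word[1:4:3] selects indices [1] (1->'o'), giving 'o'.

'o'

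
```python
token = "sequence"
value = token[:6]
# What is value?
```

token has length 8. The slice token[:6] selects indices [0, 1, 2, 3, 4, 5] (0->'s', 1->'e', 2->'q', 3->'u', 4->'e', 5->'n'), giving 'sequen'.

'sequen'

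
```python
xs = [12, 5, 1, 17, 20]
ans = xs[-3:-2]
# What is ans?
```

xs has length 5. The slice xs[-3:-2] selects indices [2] (2->1), giving [1].

[1]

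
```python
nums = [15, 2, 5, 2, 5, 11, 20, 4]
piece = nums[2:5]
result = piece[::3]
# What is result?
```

nums has length 8. The slice nums[2:5] selects indices [2, 3, 4] (2->5, 3->2, 4->5), giving [5, 2, 5]. So piece = [5, 2, 5]. piece has length 3. The slice piece[::3] selects indices [0] (0->5), giving [5].

[5]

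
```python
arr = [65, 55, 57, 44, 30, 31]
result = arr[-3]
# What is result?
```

arr has length 6. Negative index -3 maps to positive index 6 + (-3) = 3. arr[3] = 44.

44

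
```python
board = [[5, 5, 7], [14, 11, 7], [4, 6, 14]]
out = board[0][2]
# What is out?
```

board[0] = [5, 5, 7]. Taking column 2 of that row yields 7.

7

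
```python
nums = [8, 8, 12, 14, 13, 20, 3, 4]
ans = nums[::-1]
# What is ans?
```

nums has length 8. The slice nums[::-1] selects indices [7, 6, 5, 4, 3, 2, 1, 0] (7->4, 6->3, 5->20, 4->13, 3->14, 2->12, 1->8, 0->8), giving [4, 3, 20, 13, 14, 12, 8, 8].

[4, 3, 20, 13, 14, 12, 8, 8]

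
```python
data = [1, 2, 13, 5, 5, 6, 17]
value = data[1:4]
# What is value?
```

data has length 7. The slice data[1:4] selects indices [1, 2, 3] (1->2, 2->13, 3->5), giving [2, 13, 5].

[2, 13, 5]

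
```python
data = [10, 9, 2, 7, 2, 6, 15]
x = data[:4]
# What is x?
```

data has length 7. The slice data[:4] selects indices [0, 1, 2, 3] (0->10, 1->9, 2->2, 3->7), giving [10, 9, 2, 7].

[10, 9, 2, 7]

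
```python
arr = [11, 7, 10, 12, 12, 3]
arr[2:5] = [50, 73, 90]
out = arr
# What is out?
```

arr starts as [11, 7, 10, 12, 12, 3] (length 6). The slice arr[2:5] covers indices [2, 3, 4] with values [10, 12, 12]. Replacing that slice with [50, 73, 90] (same length) produces [11, 7, 50, 73, 90, 3].

[11, 7, 50, 73, 90, 3]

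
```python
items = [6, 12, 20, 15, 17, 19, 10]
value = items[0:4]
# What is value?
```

items has length 7. The slice items[0:4] selects indices [0, 1, 2, 3] (0->6, 1->12, 2->20, 3->15), giving [6, 12, 20, 15].

[6, 12, 20, 15]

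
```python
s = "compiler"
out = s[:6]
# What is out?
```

s has length 8. The slice s[:6] selects indices [0, 1, 2, 3, 4, 5] (0->'c', 1->'o', 2->'m', 3->'p', 4->'i', 5->'l'), giving 'compil'.

'compil'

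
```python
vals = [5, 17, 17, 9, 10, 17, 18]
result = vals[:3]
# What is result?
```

vals has length 7. The slice vals[:3] selects indices [0, 1, 2] (0->5, 1->17, 2->17), giving [5, 17, 17].

[5, 17, 17]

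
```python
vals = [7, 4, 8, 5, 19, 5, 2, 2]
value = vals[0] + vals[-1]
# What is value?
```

vals has length 8. vals[0] = 7.
vals has length 8. Negative index -1 maps to positive index 8 + (-1) = 7. vals[7] = 2.
Sum: 7 + 2 = 9.

9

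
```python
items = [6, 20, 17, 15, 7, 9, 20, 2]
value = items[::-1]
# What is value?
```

items has length 8. The slice items[::-1] selects indices [7, 6, 5, 4, 3, 2, 1, 0] (7->2, 6->20, 5->9, 4->7, 3->15, 2->17, 1->20, 0->6), giving [2, 20, 9, 7, 15, 17, 20, 6].

[2, 20, 9, 7, 15, 17, 20, 6]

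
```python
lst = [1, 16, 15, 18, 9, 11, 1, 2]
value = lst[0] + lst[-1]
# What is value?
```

lst has length 8. lst[0] = 1.
lst has length 8. Negative index -1 maps to positive index 8 + (-1) = 7. lst[7] = 2.
Sum: 1 + 2 = 3.

3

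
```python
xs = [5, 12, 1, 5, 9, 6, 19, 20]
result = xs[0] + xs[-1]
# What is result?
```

xs has length 8. xs[0] = 5.
xs has length 8. Negative index -1 maps to positive index 8 + (-1) = 7. xs[7] = 20.
Sum: 5 + 20 = 25.

25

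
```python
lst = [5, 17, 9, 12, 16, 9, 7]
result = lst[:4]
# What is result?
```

lst has length 7. The slice lst[:4] selects indices [0, 1, 2, 3] (0->5, 1->17, 2->9, 3->12), giving [5, 17, 9, 12].

[5, 17, 9, 12]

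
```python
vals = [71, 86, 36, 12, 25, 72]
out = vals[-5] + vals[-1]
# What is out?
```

vals has length 6. Negative index -5 maps to positive index 6 + (-5) = 1. vals[1] = 86.
vals has length 6. Negative index -1 maps to positive index 6 + (-1) = 5. vals[5] = 72.
Sum: 86 + 72 = 158.

158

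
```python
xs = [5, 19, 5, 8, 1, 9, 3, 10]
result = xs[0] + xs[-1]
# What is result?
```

xs has length 8. xs[0] = 5.
xs has length 8. Negative index -1 maps to positive index 8 + (-1) = 7. xs[7] = 10.
Sum: 5 + 10 = 15.

15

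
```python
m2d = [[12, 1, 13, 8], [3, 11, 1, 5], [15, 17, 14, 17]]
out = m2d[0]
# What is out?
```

m2d has 3 rows. Row 0 is [12, 1, 13, 8].

[12, 1, 13, 8]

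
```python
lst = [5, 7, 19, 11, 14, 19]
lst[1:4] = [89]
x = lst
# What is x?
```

lst starts as [5, 7, 19, 11, 14, 19] (length 6). The slice lst[1:4] covers indices [1, 2, 3] with values [7, 19, 11]. Replacing that slice with [89] (different length) produces [5, 89, 14, 19].

[5, 89, 14, 19]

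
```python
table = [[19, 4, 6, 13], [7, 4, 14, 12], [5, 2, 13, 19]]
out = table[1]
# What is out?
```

table has 3 rows. Row 1 is [7, 4, 14, 12].

[7, 4, 14, 12]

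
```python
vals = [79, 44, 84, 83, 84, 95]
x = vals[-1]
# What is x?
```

vals has length 6. Negative index -1 maps to positive index 6 + (-1) = 5. vals[5] = 95.

95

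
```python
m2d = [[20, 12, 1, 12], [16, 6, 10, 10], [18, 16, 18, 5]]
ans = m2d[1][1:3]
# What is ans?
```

m2d[1] = [16, 6, 10, 10]. m2d[1] has length 4. The slice m2d[1][1:3] selects indices [1, 2] (1->6, 2->10), giving [6, 10].

[6, 10]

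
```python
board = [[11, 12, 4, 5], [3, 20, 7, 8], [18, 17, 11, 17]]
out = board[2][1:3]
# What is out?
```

board[2] = [18, 17, 11, 17]. board[2] has length 4. The slice board[2][1:3] selects indices [1, 2] (1->17, 2->11), giving [17, 11].

[17, 11]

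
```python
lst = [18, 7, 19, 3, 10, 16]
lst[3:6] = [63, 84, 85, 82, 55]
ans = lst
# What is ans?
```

lst starts as [18, 7, 19, 3, 10, 16] (length 6). The slice lst[3:6] covers indices [3, 4, 5] with values [3, 10, 16]. Replacing that slice with [63, 84, 85, 82, 55] (different length) produces [18, 7, 19, 63, 84, 85, 82, 55].

[18, 7, 19, 63, 84, 85, 82, 55]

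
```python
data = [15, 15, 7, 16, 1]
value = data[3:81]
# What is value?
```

data has length 5. The slice data[3:81] selects indices [3, 4] (3->16, 4->1), giving [16, 1].

[16, 1]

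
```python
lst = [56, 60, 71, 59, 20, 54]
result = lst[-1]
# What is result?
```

lst has length 6. Negative index -1 maps to positive index 6 + (-1) = 5. lst[5] = 54.

54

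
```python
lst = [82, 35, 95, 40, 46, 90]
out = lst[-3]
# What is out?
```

lst has length 6. Negative index -3 maps to positive index 6 + (-3) = 3. lst[3] = 40.

40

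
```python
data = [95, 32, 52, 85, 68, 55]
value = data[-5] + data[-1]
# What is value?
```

data has length 6. Negative index -5 maps to positive index 6 + (-5) = 1. data[1] = 32.
data has length 6. Negative index -1 maps to positive index 6 + (-1) = 5. data[5] = 55.
Sum: 32 + 55 = 87.

87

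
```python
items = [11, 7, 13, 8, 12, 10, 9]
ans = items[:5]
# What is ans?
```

items has length 7. The slice items[:5] selects indices [0, 1, 2, 3, 4] (0->11, 1->7, 2->13, 3->8, 4->12), giving [11, 7, 13, 8, 12].

[11, 7, 13, 8, 12]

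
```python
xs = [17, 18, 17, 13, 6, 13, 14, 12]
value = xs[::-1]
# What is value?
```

xs has length 8. The slice xs[::-1] selects indices [7, 6, 5, 4, 3, 2, 1, 0] (7->12, 6->14, 5->13, 4->6, 3->13, 2->17, 1->18, 0->17), giving [12, 14, 13, 6, 13, 17, 18, 17].

[12, 14, 13, 6, 13, 17, 18, 17]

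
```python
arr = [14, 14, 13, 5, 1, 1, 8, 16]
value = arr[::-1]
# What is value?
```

arr has length 8. The slice arr[::-1] selects indices [7, 6, 5, 4, 3, 2, 1, 0] (7->16, 6->8, 5->1, 4->1, 3->5, 2->13, 1->14, 0->14), giving [16, 8, 1, 1, 5, 13, 14, 14].

[16, 8, 1, 1, 5, 13, 14, 14]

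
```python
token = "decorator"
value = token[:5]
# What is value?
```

token has length 9. The slice token[:5] selects indices [0, 1, 2, 3, 4] (0->'d', 1->'e', 2->'c', 3->'o', 4->'r'), giving 'decor'.

'decor'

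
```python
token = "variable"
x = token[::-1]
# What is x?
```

token has length 8. The slice token[::-1] selects indices [7, 6, 5, 4, 3, 2, 1, 0] (7->'e', 6->'l', 5->'b', 4->'a', 3->'i', 2->'r', 1->'a', 0->'v'), giving 'elbairav'.

'elbairav'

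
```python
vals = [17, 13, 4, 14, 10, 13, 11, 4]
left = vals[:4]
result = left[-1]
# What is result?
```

vals has length 8. The slice vals[:4] selects indices [0, 1, 2, 3] (0->17, 1->13, 2->4, 3->14), giving [17, 13, 4, 14]. So left = [17, 13, 4, 14]. Then left[-1] = 14.

14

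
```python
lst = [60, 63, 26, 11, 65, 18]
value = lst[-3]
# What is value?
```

lst has length 6. Negative index -3 maps to positive index 6 + (-3) = 3. lst[3] = 11.

11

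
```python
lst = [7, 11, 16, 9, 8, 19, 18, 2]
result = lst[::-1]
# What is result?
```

lst has length 8. The slice lst[::-1] selects indices [7, 6, 5, 4, 3, 2, 1, 0] (7->2, 6->18, 5->19, 4->8, 3->9, 2->16, 1->11, 0->7), giving [2, 18, 19, 8, 9, 16, 11, 7].

[2, 18, 19, 8, 9, 16, 11, 7]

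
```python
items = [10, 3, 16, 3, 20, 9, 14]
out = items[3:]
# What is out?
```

items has length 7. The slice items[3:] selects indices [3, 4, 5, 6] (3->3, 4->20, 5->9, 6->14), giving [3, 20, 9, 14].

[3, 20, 9, 14]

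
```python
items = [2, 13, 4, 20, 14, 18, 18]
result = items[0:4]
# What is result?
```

items has length 7. The slice items[0:4] selects indices [0, 1, 2, 3] (0->2, 1->13, 2->4, 3->20), giving [2, 13, 4, 20].

[2, 13, 4, 20]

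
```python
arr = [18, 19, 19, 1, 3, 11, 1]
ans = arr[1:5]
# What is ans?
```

arr has length 7. The slice arr[1:5] selects indices [1, 2, 3, 4] (1->19, 2->19, 3->1, 4->3), giving [19, 19, 1, 3].

[19, 19, 1, 3]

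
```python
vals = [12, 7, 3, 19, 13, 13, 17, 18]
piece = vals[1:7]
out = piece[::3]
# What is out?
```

vals has length 8. The slice vals[1:7] selects indices [1, 2, 3, 4, 5, 6] (1->7, 2->3, 3->19, 4->13, 5->13, 6->17), giving [7, 3, 19, 13, 13, 17]. So piece = [7, 3, 19, 13, 13, 17]. piece has length 6. The slice piece[::3] selects indices [0, 3] (0->7, 3->13), giving [7, 13].

[7, 13]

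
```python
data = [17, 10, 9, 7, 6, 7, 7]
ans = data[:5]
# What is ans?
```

data has length 7. The slice data[:5] selects indices [0, 1, 2, 3, 4] (0->17, 1->10, 2->9, 3->7, 4->6), giving [17, 10, 9, 7, 6].

[17, 10, 9, 7, 6]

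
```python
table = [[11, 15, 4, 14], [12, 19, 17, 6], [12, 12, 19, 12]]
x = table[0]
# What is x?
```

table has 3 rows. Row 0 is [11, 15, 4, 14].

[11, 15, 4, 14]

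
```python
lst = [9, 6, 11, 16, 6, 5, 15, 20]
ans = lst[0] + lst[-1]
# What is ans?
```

lst has length 8. lst[0] = 9.
lst has length 8. Negative index -1 maps to positive index 8 + (-1) = 7. lst[7] = 20.
Sum: 9 + 20 = 29.

29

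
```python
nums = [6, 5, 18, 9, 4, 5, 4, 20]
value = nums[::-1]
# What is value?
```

nums has length 8. The slice nums[::-1] selects indices [7, 6, 5, 4, 3, 2, 1, 0] (7->20, 6->4, 5->5, 4->4, 3->9, 2->18, 1->5, 0->6), giving [20, 4, 5, 4, 9, 18, 5, 6].

[20, 4, 5, 4, 9, 18, 5, 6]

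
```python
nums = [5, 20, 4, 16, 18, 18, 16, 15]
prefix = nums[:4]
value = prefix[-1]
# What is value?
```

nums has length 8. The slice nums[:4] selects indices [0, 1, 2, 3] (0->5, 1->20, 2->4, 3->16), giving [5, 20, 4, 16]. So prefix = [5, 20, 4, 16]. Then prefix[-1] = 16.

16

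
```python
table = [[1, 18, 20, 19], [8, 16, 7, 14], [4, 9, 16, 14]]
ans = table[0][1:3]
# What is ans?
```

table[0] = [1, 18, 20, 19]. table[0] has length 4. The slice table[0][1:3] selects indices [1, 2] (1->18, 2->20), giving [18, 20].

[18, 20]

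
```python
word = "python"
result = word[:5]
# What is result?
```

word has length 6. The slice word[:5] selects indices [0, 1, 2, 3, 4] (0->'p', 1->'y', 2->'t', 3->'h', 4->'o'), giving 'pytho'.

'pytho'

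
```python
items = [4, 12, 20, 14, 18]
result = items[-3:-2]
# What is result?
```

items has length 5. The slice items[-3:-2] selects indices [2] (2->20), giving [20].

[20]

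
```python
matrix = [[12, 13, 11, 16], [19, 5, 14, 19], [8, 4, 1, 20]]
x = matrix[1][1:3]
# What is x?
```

matrix[1] = [19, 5, 14, 19]. matrix[1] has length 4. The slice matrix[1][1:3] selects indices [1, 2] (1->5, 2->14), giving [5, 14].

[5, 14]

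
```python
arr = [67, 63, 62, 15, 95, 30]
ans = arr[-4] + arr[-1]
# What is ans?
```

arr has length 6. Negative index -4 maps to positive index 6 + (-4) = 2. arr[2] = 62.
arr has length 6. Negative index -1 maps to positive index 6 + (-1) = 5. arr[5] = 30.
Sum: 62 + 30 = 92.

92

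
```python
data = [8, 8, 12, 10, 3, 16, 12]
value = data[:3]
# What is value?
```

data has length 7. The slice data[:3] selects indices [0, 1, 2] (0->8, 1->8, 2->12), giving [8, 8, 12].

[8, 8, 12]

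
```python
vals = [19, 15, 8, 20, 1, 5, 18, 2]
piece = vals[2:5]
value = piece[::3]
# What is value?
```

vals has length 8. The slice vals[2:5] selects indices [2, 3, 4] (2->8, 3->20, 4->1), giving [8, 20, 1]. So piece = [8, 20, 1]. piece has length 3. The slice piece[::3] selects indices [0] (0->8), giving [8].

[8]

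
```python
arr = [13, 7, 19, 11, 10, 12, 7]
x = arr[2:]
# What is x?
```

arr has length 7. The slice arr[2:] selects indices [2, 3, 4, 5, 6] (2->19, 3->11, 4->10, 5->12, 6->7), giving [19, 11, 10, 12, 7].

[19, 11, 10, 12, 7]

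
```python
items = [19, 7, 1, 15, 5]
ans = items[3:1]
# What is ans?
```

items has length 5. The slice items[3:1] resolves to an empty index range, so the result is [].

[]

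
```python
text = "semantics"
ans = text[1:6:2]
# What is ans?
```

text has length 9. The slice text[1:6:2] selects indices [1, 3, 5] (1->'e', 3->'a', 5->'t'), giving 'eat'.

'eat'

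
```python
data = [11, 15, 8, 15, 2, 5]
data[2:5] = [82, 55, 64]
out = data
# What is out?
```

data starts as [11, 15, 8, 15, 2, 5] (length 6). The slice data[2:5] covers indices [2, 3, 4] with values [8, 15, 2]. Replacing that slice with [82, 55, 64] (same length) produces [11, 15, 82, 55, 64, 5].

[11, 15, 82, 55, 64, 5]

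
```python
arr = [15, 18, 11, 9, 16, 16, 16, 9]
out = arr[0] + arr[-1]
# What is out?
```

arr has length 8. arr[0] = 15.
arr has length 8. Negative index -1 maps to positive index 8 + (-1) = 7. arr[7] = 9.
Sum: 15 + 9 = 24.

24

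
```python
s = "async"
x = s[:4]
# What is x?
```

s has length 5. The slice s[:4] selects indices [0, 1, 2, 3] (0->'a', 1->'s', 2->'y', 3->'n'), giving 'asyn'.

'asyn'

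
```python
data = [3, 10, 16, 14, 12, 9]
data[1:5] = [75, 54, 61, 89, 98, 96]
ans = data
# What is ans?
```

data starts as [3, 10, 16, 14, 12, 9] (length 6). The slice data[1:5] covers indices [1, 2, 3, 4] with values [10, 16, 14, 12]. Replacing that slice with [75, 54, 61, 89, 98, 96] (different length) produces [3, 75, 54, 61, 89, 98, 96, 9].

[3, 75, 54, 61, 89, 98, 96, 9]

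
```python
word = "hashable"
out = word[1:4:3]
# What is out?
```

word has length 8. The slice word[1:4:3] selects indices [1] (1->'a'), giving 'a'.

'a'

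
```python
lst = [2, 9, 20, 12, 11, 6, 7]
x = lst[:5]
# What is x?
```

lst has length 7. The slice lst[:5] selects indices [0, 1, 2, 3, 4] (0->2, 1->9, 2->20, 3->12, 4->11), giving [2, 9, 20, 12, 11].

[2, 9, 20, 12, 11]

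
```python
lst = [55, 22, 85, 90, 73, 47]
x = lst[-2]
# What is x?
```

lst has length 6. Negative index -2 maps to positive index 6 + (-2) = 4. lst[4] = 73.

73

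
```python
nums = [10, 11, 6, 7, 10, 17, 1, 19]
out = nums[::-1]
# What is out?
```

nums has length 8. The slice nums[::-1] selects indices [7, 6, 5, 4, 3, 2, 1, 0] (7->19, 6->1, 5->17, 4->10, 3->7, 2->6, 1->11, 0->10), giving [19, 1, 17, 10, 7, 6, 11, 10].

[19, 1, 17, 10, 7, 6, 11, 10]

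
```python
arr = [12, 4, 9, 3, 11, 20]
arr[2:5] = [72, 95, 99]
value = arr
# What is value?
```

arr starts as [12, 4, 9, 3, 11, 20] (length 6). The slice arr[2:5] covers indices [2, 3, 4] with values [9, 3, 11]. Replacing that slice with [72, 95, 99] (same length) produces [12, 4, 72, 95, 99, 20].

[12, 4, 72, 95, 99, 20]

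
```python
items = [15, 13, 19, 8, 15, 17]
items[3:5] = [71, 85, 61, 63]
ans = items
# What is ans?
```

items starts as [15, 13, 19, 8, 15, 17] (length 6). The slice items[3:5] covers indices [3, 4] with values [8, 15]. Replacing that slice with [71, 85, 61, 63] (different length) produces [15, 13, 19, 71, 85, 61, 63, 17].

[15, 13, 19, 71, 85, 61, 63, 17]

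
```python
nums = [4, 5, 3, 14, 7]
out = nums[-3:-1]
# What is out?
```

nums has length 5. The slice nums[-3:-1] selects indices [2, 3] (2->3, 3->14), giving [3, 14].

[3, 14]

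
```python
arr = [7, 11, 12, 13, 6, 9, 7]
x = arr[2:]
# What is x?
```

arr has length 7. The slice arr[2:] selects indices [2, 3, 4, 5, 6] (2->12, 3->13, 4->6, 5->9, 6->7), giving [12, 13, 6, 9, 7].

[12, 13, 6, 9, 7]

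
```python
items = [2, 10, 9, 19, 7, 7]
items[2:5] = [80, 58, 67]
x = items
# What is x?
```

items starts as [2, 10, 9, 19, 7, 7] (length 6). The slice items[2:5] covers indices [2, 3, 4] with values [9, 19, 7]. Replacing that slice with [80, 58, 67] (same length) produces [2, 10, 80, 58, 67, 7].

[2, 10, 80, 58, 67, 7]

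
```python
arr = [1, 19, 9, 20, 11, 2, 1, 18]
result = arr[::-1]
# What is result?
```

arr has length 8. The slice arr[::-1] selects indices [7, 6, 5, 4, 3, 2, 1, 0] (7->18, 6->1, 5->2, 4->11, 3->20, 2->9, 1->19, 0->1), giving [18, 1, 2, 11, 20, 9, 19, 1].

[18, 1, 2, 11, 20, 9, 19, 1]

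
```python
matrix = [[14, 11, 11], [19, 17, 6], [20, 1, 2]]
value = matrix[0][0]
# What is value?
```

matrix[0] = [14, 11, 11]. Taking column 0 of that row yields 14.

14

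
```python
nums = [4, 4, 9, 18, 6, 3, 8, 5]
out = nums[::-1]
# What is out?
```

nums has length 8. The slice nums[::-1] selects indices [7, 6, 5, 4, 3, 2, 1, 0] (7->5, 6->8, 5->3, 4->6, 3->18, 2->9, 1->4, 0->4), giving [5, 8, 3, 6, 18, 9, 4, 4].

[5, 8, 3, 6, 18, 9, 4, 4]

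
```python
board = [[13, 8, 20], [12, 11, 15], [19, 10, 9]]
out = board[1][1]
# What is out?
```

board[1] = [12, 11, 15]. Taking column 1 of that row yields 11.

11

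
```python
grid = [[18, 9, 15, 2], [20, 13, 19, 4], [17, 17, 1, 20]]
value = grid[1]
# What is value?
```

grid has 3 rows. Row 1 is [20, 13, 19, 4].

[20, 13, 19, 4]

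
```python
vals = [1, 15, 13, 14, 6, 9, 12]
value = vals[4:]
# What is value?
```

vals has length 7. The slice vals[4:] selects indices [4, 5, 6] (4->6, 5->9, 6->12), giving [6, 9, 12].

[6, 9, 12]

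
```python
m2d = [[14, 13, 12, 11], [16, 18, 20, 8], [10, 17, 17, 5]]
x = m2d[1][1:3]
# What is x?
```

m2d[1] = [16, 18, 20, 8]. m2d[1] has length 4. The slice m2d[1][1:3] selects indices [1, 2] (1->18, 2->20), giving [18, 20].

[18, 20]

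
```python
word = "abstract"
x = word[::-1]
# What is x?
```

word has length 8. The slice word[::-1] selects indices [7, 6, 5, 4, 3, 2, 1, 0] (7->'t', 6->'c', 5->'a', 4->'r', 3->'t', 2->'s', 1->'b', 0->'a'), giving 'tcartsba'.

'tcartsba'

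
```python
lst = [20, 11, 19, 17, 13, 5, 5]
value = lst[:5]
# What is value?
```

lst has length 7. The slice lst[:5] selects indices [0, 1, 2, 3, 4] (0->20, 1->11, 2->19, 3->17, 4->13), giving [20, 11, 19, 17, 13].

[20, 11, 19, 17, 13]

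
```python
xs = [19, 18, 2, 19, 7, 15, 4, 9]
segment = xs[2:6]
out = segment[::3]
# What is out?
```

xs has length 8. The slice xs[2:6] selects indices [2, 3, 4, 5] (2->2, 3->19, 4->7, 5->15), giving [2, 19, 7, 15]. So segment = [2, 19, 7, 15]. segment has length 4. The slice segment[::3] selects indices [0, 3] (0->2, 3->15), giving [2, 15].

[2, 15]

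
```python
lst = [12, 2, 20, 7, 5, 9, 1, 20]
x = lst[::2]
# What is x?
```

lst has length 8. The slice lst[::2] selects indices [0, 2, 4, 6] (0->12, 2->20, 4->5, 6->1), giving [12, 20, 5, 1].

[12, 20, 5, 1]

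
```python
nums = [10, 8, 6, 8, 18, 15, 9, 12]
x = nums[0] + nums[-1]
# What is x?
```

nums has length 8. nums[0] = 10.
nums has length 8. Negative index -1 maps to positive index 8 + (-1) = 7. nums[7] = 12.
Sum: 10 + 12 = 22.

22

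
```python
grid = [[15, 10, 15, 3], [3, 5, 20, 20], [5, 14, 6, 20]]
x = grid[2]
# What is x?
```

grid has 3 rows. Row 2 is [5, 14, 6, 20].

[5, 14, 6, 20]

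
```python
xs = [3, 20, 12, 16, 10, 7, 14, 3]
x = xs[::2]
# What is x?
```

xs has length 8. The slice xs[::2] selects indices [0, 2, 4, 6] (0->3, 2->12, 4->10, 6->14), giving [3, 12, 10, 14].

[3, 12, 10, 14]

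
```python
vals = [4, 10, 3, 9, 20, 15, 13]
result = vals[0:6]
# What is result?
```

vals has length 7. The slice vals[0:6] selects indices [0, 1, 2, 3, 4, 5] (0->4, 1->10, 2->3, 3->9, 4->20, 5->15), giving [4, 10, 3, 9, 20, 15].

[4, 10, 3, 9, 20, 15]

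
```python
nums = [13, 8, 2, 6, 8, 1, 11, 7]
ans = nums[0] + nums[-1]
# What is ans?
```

nums has length 8. nums[0] = 13.
nums has length 8. Negative index -1 maps to positive index 8 + (-1) = 7. nums[7] = 7.
Sum: 13 + 7 = 20.

20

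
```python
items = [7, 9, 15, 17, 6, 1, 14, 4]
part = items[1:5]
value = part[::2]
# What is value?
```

items has length 8. The slice items[1:5] selects indices [1, 2, 3, 4] (1->9, 2->15, 3->17, 4->6), giving [9, 15, 17, 6]. So part = [9, 15, 17, 6]. part has length 4. The slice part[::2] selects indices [0, 2] (0->9, 2->17), giving [9, 17].

[9, 17]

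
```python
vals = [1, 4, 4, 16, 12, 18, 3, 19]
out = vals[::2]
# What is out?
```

vals has length 8. The slice vals[::2] selects indices [0, 2, 4, 6] (0->1, 2->4, 4->12, 6->3), giving [1, 4, 12, 3].

[1, 4, 12, 3]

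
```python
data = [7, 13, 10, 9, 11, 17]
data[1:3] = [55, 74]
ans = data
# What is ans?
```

data starts as [7, 13, 10, 9, 11, 17] (length 6). The slice data[1:3] covers indices [1, 2] with values [13, 10]. Replacing that slice with [55, 74] (same length) produces [7, 55, 74, 9, 11, 17].

[7, 55, 74, 9, 11, 17]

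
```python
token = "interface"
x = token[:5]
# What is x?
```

token has length 9. The slice token[:5] selects indices [0, 1, 2, 3, 4] (0->'i', 1->'n', 2->'t', 3->'e', 4->'r'), giving 'inter'.

'inter'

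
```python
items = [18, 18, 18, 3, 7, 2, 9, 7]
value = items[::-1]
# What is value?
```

items has length 8. The slice items[::-1] selects indices [7, 6, 5, 4, 3, 2, 1, 0] (7->7, 6->9, 5->2, 4->7, 3->3, 2->18, 1->18, 0->18), giving [7, 9, 2, 7, 3, 18, 18, 18].

[7, 9, 2, 7, 3, 18, 18, 18]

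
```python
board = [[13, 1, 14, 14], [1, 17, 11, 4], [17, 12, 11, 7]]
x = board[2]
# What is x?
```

board has 3 rows. Row 2 is [17, 12, 11, 7].

[17, 12, 11, 7]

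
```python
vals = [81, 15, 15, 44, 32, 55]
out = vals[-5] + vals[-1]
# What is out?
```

vals has length 6. Negative index -5 maps to positive index 6 + (-5) = 1. vals[1] = 15.
vals has length 6. Negative index -1 maps to positive index 6 + (-1) = 5. vals[5] = 55.
Sum: 15 + 55 = 70.

70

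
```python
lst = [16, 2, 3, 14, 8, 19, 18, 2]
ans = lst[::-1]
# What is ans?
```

lst has length 8. The slice lst[::-1] selects indices [7, 6, 5, 4, 3, 2, 1, 0] (7->2, 6->18, 5->19, 4->8, 3->14, 2->3, 1->2, 0->16), giving [2, 18, 19, 8, 14, 3, 2, 16].

[2, 18, 19, 8, 14, 3, 2, 16]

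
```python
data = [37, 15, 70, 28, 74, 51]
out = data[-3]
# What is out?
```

data has length 6. Negative index -3 maps to positive index 6 + (-3) = 3. data[3] = 28.

28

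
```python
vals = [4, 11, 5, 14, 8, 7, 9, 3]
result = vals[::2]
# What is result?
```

vals has length 8. The slice vals[::2] selects indices [0, 2, 4, 6] (0->4, 2->5, 4->8, 6->9), giving [4, 5, 8, 9].

[4, 5, 8, 9]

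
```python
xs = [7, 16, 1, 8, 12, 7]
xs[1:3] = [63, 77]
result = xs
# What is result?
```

xs starts as [7, 16, 1, 8, 12, 7] (length 6). The slice xs[1:3] covers indices [1, 2] with values [16, 1]. Replacing that slice with [63, 77] (same length) produces [7, 63, 77, 8, 12, 7].

[7, 63, 77, 8, 12, 7]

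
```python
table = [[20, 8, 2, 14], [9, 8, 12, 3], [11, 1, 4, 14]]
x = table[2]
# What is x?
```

table has 3 rows. Row 2 is [11, 1, 4, 14].

[11, 1, 4, 14]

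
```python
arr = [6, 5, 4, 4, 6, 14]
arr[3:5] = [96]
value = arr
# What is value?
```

arr starts as [6, 5, 4, 4, 6, 14] (length 6). The slice arr[3:5] covers indices [3, 4] with values [4, 6]. Replacing that slice with [96] (different length) produces [6, 5, 4, 96, 14].

[6, 5, 4, 96, 14]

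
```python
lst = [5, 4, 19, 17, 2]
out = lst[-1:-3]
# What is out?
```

lst has length 5. The slice lst[-1:-3] resolves to an empty index range, so the result is [].

[]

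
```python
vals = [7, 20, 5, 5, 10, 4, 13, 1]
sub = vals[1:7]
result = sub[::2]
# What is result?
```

vals has length 8. The slice vals[1:7] selects indices [1, 2, 3, 4, 5, 6] (1->20, 2->5, 3->5, 4->10, 5->4, 6->13), giving [20, 5, 5, 10, 4, 13]. So sub = [20, 5, 5, 10, 4, 13]. sub has length 6. The slice sub[::2] selects indices [0, 2, 4] (0->20, 2->5, 4->4), giving [20, 5, 4].

[20, 5, 4]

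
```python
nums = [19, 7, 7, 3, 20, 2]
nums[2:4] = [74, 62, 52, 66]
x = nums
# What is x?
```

nums starts as [19, 7, 7, 3, 20, 2] (length 6). The slice nums[2:4] covers indices [2, 3] with values [7, 3]. Replacing that slice with [74, 62, 52, 66] (different length) produces [19, 7, 74, 62, 52, 66, 20, 2].

[19, 7, 74, 62, 52, 66, 20, 2]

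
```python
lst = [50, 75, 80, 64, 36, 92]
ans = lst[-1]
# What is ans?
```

lst has length 6. Negative index -1 maps to positive index 6 + (-1) = 5. lst[5] = 92.

92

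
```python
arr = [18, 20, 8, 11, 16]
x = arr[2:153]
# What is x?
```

arr has length 5. The slice arr[2:153] selects indices [2, 3, 4] (2->8, 3->11, 4->16), giving [8, 11, 16].

[8, 11, 16]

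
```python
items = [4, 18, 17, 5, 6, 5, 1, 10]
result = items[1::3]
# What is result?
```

items has length 8. The slice items[1::3] selects indices [1, 4, 7] (1->18, 4->6, 7->10), giving [18, 6, 10].

[18, 6, 10]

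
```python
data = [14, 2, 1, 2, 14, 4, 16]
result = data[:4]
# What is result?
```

data has length 7. The slice data[:4] selects indices [0, 1, 2, 3] (0->14, 1->2, 2->1, 3->2), giving [14, 2, 1, 2].

[14, 2, 1, 2]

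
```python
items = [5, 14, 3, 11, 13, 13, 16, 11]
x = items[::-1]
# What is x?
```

items has length 8. The slice items[::-1] selects indices [7, 6, 5, 4, 3, 2, 1, 0] (7->11, 6->16, 5->13, 4->13, 3->11, 2->3, 1->14, 0->5), giving [11, 16, 13, 13, 11, 3, 14, 5].

[11, 16, 13, 13, 11, 3, 14, 5]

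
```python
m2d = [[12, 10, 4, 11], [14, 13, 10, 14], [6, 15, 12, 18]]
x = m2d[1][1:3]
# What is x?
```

m2d[1] = [14, 13, 10, 14]. m2d[1] has length 4. The slice m2d[1][1:3] selects indices [1, 2] (1->13, 2->10), giving [13, 10].

[13, 10]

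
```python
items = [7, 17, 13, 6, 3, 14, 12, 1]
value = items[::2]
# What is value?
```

items has length 8. The slice items[::2] selects indices [0, 2, 4, 6] (0->7, 2->13, 4->3, 6->12), giving [7, 13, 3, 12].

[7, 13, 3, 12]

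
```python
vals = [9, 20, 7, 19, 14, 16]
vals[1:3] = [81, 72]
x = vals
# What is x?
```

vals starts as [9, 20, 7, 19, 14, 16] (length 6). The slice vals[1:3] covers indices [1, 2] with values [20, 7]. Replacing that slice with [81, 72] (same length) produces [9, 81, 72, 19, 14, 16].

[9, 81, 72, 19, 14, 16]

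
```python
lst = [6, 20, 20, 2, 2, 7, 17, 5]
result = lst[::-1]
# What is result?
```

lst has length 8. The slice lst[::-1] selects indices [7, 6, 5, 4, 3, 2, 1, 0] (7->5, 6->17, 5->7, 4->2, 3->2, 2->20, 1->20, 0->6), giving [5, 17, 7, 2, 2, 20, 20, 6].

[5, 17, 7, 2, 2, 20, 20, 6]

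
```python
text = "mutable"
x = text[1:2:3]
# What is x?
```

text has length 7. The slice text[1:2:3] selects indices [1] (1->'u'), giving 'u'.

'u'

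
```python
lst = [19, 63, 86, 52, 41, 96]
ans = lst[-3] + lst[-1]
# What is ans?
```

lst has length 6. Negative index -3 maps to positive index 6 + (-3) = 3. lst[3] = 52.
lst has length 6. Negative index -1 maps to positive index 6 + (-1) = 5. lst[5] = 96.
Sum: 52 + 96 = 148.

148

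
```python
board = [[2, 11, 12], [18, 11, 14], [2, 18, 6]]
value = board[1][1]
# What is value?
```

board[1] = [18, 11, 14]. Taking column 1 of that row yields 11.

11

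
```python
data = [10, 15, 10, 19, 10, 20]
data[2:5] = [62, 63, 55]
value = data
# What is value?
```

data starts as [10, 15, 10, 19, 10, 20] (length 6). The slice data[2:5] covers indices [2, 3, 4] with values [10, 19, 10]. Replacing that slice with [62, 63, 55] (same length) produces [10, 15, 62, 63, 55, 20].

[10, 15, 62, 63, 55, 20]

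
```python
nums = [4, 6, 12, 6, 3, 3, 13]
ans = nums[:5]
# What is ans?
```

nums has length 7. The slice nums[:5] selects indices [0, 1, 2, 3, 4] (0->4, 1->6, 2->12, 3->6, 4->3), giving [4, 6, 12, 6, 3].

[4, 6, 12, 6, 3]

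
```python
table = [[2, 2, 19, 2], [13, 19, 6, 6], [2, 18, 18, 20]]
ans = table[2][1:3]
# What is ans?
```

table[2] = [2, 18, 18, 20]. table[2] has length 4. The slice table[2][1:3] selects indices [1, 2] (1->18, 2->18), giving [18, 18].

[18, 18]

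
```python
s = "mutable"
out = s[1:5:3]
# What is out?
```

s has length 7. The slice s[1:5:3] selects indices [1, 4] (1->'u', 4->'b'), giving 'ub'.

'ub'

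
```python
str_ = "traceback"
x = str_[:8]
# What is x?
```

str_ has length 9. The slice str_[:8] selects indices [0, 1, 2, 3, 4, 5, 6, 7] (0->'t', 1->'r', 2->'a', 3->'c', 4->'e', 5->'b', 6->'a', 7->'c'), giving 'tracebac'.

'tracebac'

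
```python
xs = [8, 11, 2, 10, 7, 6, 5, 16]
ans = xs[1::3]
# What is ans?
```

xs has length 8. The slice xs[1::3] selects indices [1, 4, 7] (1->11, 4->7, 7->16), giving [11, 7, 16].

[11, 7, 16]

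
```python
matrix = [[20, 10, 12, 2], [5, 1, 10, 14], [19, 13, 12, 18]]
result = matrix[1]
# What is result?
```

matrix has 3 rows. Row 1 is [5, 1, 10, 14].

[5, 1, 10, 14]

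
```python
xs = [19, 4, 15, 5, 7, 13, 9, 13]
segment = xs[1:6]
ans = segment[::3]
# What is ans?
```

xs has length 8. The slice xs[1:6] selects indices [1, 2, 3, 4, 5] (1->4, 2->15, 3->5, 4->7, 5->13), giving [4, 15, 5, 7, 13]. So segment = [4, 15, 5, 7, 13]. segment has length 5. The slice segment[::3] selects indices [0, 3] (0->4, 3->7), giving [4, 7].

[4, 7]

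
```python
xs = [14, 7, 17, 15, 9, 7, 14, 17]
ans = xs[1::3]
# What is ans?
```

xs has length 8. The slice xs[1::3] selects indices [1, 4, 7] (1->7, 4->9, 7->17), giving [7, 9, 17].

[7, 9, 17]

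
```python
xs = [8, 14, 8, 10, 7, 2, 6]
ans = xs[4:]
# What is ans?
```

xs has length 7. The slice xs[4:] selects indices [4, 5, 6] (4->7, 5->2, 6->6), giving [7, 2, 6].

[7, 2, 6]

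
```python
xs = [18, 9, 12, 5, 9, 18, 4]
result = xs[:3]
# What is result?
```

xs has length 7. The slice xs[:3] selects indices [0, 1, 2] (0->18, 1->9, 2->12), giving [18, 9, 12].

[18, 9, 12]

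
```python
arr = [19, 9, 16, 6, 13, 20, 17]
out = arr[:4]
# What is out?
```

arr has length 7. The slice arr[:4] selects indices [0, 1, 2, 3] (0->19, 1->9, 2->16, 3->6), giving [19, 9, 16, 6].

[19, 9, 16, 6]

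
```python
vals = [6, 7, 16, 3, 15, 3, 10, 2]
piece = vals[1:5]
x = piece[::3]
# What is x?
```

vals has length 8. The slice vals[1:5] selects indices [1, 2, 3, 4] (1->7, 2->16, 3->3, 4->15), giving [7, 16, 3, 15]. So piece = [7, 16, 3, 15]. piece has length 4. The slice piece[::3] selects indices [0, 3] (0->7, 3->15), giving [7, 15].

[7, 15]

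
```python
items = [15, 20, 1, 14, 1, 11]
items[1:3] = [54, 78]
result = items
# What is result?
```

items starts as [15, 20, 1, 14, 1, 11] (length 6). The slice items[1:3] covers indices [1, 2] with values [20, 1]. Replacing that slice with [54, 78] (same length) produces [15, 54, 78, 14, 1, 11].

[15, 54, 78, 14, 1, 11]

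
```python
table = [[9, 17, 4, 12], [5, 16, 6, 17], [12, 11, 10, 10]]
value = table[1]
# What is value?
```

table has 3 rows. Row 1 is [5, 16, 6, 17].

[5, 16, 6, 17]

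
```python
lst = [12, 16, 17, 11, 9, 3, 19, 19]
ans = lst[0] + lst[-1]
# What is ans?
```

lst has length 8. lst[0] = 12.
lst has length 8. Negative index -1 maps to positive index 8 + (-1) = 7. lst[7] = 19.
Sum: 12 + 19 = 31.

31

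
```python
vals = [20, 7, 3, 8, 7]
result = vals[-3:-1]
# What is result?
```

vals has length 5. The slice vals[-3:-1] selects indices [2, 3] (2->3, 3->8), giving [3, 8].

[3, 8]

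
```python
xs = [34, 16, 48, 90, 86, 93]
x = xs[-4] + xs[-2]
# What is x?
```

xs has length 6. Negative index -4 maps to positive index 6 + (-4) = 2. xs[2] = 48.
xs has length 6. Negative index -2 maps to positive index 6 + (-2) = 4. xs[4] = 86.
Sum: 48 + 86 = 134.

134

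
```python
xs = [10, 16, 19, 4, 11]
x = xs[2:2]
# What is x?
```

xs has length 5. The slice xs[2:2] resolves to an empty index range, so the result is [].

[]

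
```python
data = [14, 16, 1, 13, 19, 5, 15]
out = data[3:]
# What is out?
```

data has length 7. The slice data[3:] selects indices [3, 4, 5, 6] (3->13, 4->19, 5->5, 6->15), giving [13, 19, 5, 15].

[13, 19, 5, 15]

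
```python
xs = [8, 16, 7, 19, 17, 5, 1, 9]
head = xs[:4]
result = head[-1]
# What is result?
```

xs has length 8. The slice xs[:4] selects indices [0, 1, 2, 3] (0->8, 1->16, 2->7, 3->19), giving [8, 16, 7, 19]. So head = [8, 16, 7, 19]. Then head[-1] = 19.

19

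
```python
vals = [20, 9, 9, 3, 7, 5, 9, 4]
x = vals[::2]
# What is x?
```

vals has length 8. The slice vals[::2] selects indices [0, 2, 4, 6] (0->20, 2->9, 4->7, 6->9), giving [20, 9, 7, 9].

[20, 9, 7, 9]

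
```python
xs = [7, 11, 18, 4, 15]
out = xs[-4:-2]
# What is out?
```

xs has length 5. The slice xs[-4:-2] selects indices [1, 2] (1->11, 2->18), giving [11, 18].

[11, 18]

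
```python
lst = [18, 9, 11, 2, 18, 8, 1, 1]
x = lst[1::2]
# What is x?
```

lst has length 8. The slice lst[1::2] selects indices [1, 3, 5, 7] (1->9, 3->2, 5->8, 7->1), giving [9, 2, 8, 1].

[9, 2, 8, 1]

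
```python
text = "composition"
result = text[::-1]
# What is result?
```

text has length 11. The slice text[::-1] selects indices [10, 9, 8, 7, 6, 5, 4, 3, 2, 1, 0] (10->'n', 9->'o', 8->'i', 7->'t', 6->'i', 5->'s', 4->'o', 3->'p', 2->'m', 1->'o', 0->'c'), giving 'noitisopmoc'.

'noitisopmoc'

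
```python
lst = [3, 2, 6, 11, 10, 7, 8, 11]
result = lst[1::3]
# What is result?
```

lst has length 8. The slice lst[1::3] selects indices [1, 4, 7] (1->2, 4->10, 7->11), giving [2, 10, 11].

[2, 10, 11]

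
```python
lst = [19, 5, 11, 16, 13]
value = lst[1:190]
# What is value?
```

lst has length 5. The slice lst[1:190] selects indices [1, 2, 3, 4] (1->5, 2->11, 3->16, 4->13), giving [5, 11, 16, 13].

[5, 11, 16, 13]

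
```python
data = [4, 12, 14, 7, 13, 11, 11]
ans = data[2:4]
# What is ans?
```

data has length 7. The slice data[2:4] selects indices [2, 3] (2->14, 3->7), giving [14, 7].

[14, 7]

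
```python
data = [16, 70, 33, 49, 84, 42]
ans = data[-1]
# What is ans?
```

data has length 6. Negative index -1 maps to positive index 6 + (-1) = 5. data[5] = 42.

42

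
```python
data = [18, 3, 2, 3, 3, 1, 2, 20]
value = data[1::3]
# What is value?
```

data has length 8. The slice data[1::3] selects indices [1, 4, 7] (1->3, 4->3, 7->20), giving [3, 3, 20].

[3, 3, 20]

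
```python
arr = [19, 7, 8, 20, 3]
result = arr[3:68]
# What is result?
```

arr has length 5. The slice arr[3:68] selects indices [3, 4] (3->20, 4->3), giving [20, 3].

[20, 3]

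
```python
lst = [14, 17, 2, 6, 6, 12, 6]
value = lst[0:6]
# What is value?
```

lst has length 7. The slice lst[0:6] selects indices [0, 1, 2, 3, 4, 5] (0->14, 1->17, 2->2, 3->6, 4->6, 5->12), giving [14, 17, 2, 6, 6, 12].

[14, 17, 2, 6, 6, 12]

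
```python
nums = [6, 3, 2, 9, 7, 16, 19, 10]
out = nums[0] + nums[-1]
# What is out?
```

nums has length 8. nums[0] = 6.
nums has length 8. Negative index -1 maps to positive index 8 + (-1) = 7. nums[7] = 10.
Sum: 6 + 10 = 16.

16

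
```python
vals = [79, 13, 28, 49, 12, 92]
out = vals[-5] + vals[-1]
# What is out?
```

vals has length 6. Negative index -5 maps to positive index 6 + (-5) = 1. vals[1] = 13.
vals has length 6. Negative index -1 maps to positive index 6 + (-1) = 5. vals[5] = 92.
Sum: 13 + 92 = 105.

105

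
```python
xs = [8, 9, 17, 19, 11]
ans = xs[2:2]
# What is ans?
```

xs has length 5. The slice xs[2:2] resolves to an empty index range, so the result is [].

[]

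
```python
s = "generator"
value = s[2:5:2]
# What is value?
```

s has length 9. The slice s[2:5:2] selects indices [2, 4] (2->'n', 4->'r'), giving 'nr'.

'nr'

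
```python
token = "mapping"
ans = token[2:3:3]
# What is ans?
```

token has length 7. The slice token[2:3:3] selects indices [2] (2->'p'), giving 'p'.

'p'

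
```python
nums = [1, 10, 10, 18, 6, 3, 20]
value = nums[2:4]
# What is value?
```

nums has length 7. The slice nums[2:4] selects indices [2, 3] (2->10, 3->18), giving [10, 18].

[10, 18]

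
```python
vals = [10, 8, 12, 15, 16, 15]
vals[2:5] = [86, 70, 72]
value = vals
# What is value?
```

vals starts as [10, 8, 12, 15, 16, 15] (length 6). The slice vals[2:5] covers indices [2, 3, 4] with values [12, 15, 16]. Replacing that slice with [86, 70, 72] (same length) produces [10, 8, 86, 70, 72, 15].

[10, 8, 86, 70, 72, 15]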